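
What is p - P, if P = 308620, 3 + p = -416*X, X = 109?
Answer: -353967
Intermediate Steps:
p = -45347 (p = -3 - 416*109 = -3 - 45344 = -45347)
p - P = -45347 - 1*308620 = -45347 - 308620 = -353967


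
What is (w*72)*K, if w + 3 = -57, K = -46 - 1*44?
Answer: 388800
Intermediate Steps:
K = -90 (K = -46 - 44 = -90)
w = -60 (w = -3 - 57 = -60)
(w*72)*K = -60*72*(-90) = -4320*(-90) = 388800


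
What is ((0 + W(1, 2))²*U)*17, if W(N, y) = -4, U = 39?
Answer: 10608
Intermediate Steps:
((0 + W(1, 2))²*U)*17 = ((0 - 4)²*39)*17 = ((-4)²*39)*17 = (16*39)*17 = 624*17 = 10608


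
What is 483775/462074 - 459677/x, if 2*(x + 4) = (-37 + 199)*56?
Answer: -105106160899/1047059684 ≈ -100.38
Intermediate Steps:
x = 4532 (x = -4 + ((-37 + 199)*56)/2 = -4 + (162*56)/2 = -4 + (½)*9072 = -4 + 4536 = 4532)
483775/462074 - 459677/x = 483775/462074 - 459677/4532 = -105106160899/1047059684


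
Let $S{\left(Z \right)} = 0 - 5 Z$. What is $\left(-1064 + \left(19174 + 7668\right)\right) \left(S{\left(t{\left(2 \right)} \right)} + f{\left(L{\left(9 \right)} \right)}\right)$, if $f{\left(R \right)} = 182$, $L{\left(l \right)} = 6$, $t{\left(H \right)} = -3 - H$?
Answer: $5336046$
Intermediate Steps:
$S{\left(Z \right)} = - 5 Z$
$\left(-1064 + \left(19174 + 7668\right)\right) \left(S{\left(t{\left(2 \right)} \right)} + f{\left(L{\left(9 \right)} \right)}\right) = \left(-1064 + \left(19174 + 7668\right)\right) \left(- 5 \left(-3 - 2\right) + 182\right) = \left(-1064 + 26842\right) \left(- 5 \left(-3 - 2\right) + 182\right) = 25778 \left(\left(-5\right) \left(-5\right) + 182\right) = 25778 \left(25 + 182\right) = 25778 \cdot 207 = 5336046$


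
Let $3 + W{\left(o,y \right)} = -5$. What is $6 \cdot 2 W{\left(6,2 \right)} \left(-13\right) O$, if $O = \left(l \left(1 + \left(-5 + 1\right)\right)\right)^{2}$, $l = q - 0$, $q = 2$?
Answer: $44928$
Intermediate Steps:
$W{\left(o,y \right)} = -8$ ($W{\left(o,y \right)} = -3 - 5 = -8$)
$l = 2$ ($l = 2 - 0 = 2 + 0 = 2$)
$O = 36$ ($O = \left(2 \left(1 + \left(-5 + 1\right)\right)\right)^{2} = \left(2 \left(1 - 4\right)\right)^{2} = \left(2 \left(-3\right)\right)^{2} = \left(-6\right)^{2} = 36$)
$6 \cdot 2 W{\left(6,2 \right)} \left(-13\right) O = 6 \cdot 2 \left(-8\right) \left(-13\right) 36 = 12 \left(-8\right) \left(-13\right) 36 = \left(-96\right) \left(-13\right) 36 = 1248 \cdot 36 = 44928$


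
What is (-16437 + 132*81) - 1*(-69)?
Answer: -5676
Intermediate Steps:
(-16437 + 132*81) - 1*(-69) = (-16437 + 10692) + 69 = -5745 + 69 = -5676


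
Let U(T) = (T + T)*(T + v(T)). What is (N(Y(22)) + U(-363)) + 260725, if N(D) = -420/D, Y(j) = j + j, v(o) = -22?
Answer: 5942480/11 ≈ 5.4023e+5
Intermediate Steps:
Y(j) = 2*j
U(T) = 2*T*(-22 + T) (U(T) = (T + T)*(T - 22) = (2*T)*(-22 + T) = 2*T*(-22 + T))
(N(Y(22)) + U(-363)) + 260725 = (-420/(2*22) + 2*(-363)*(-22 - 363)) + 260725 = (-420/44 + 2*(-363)*(-385)) + 260725 = (-420*1/44 + 279510) + 260725 = (-105/11 + 279510) + 260725 = 3074505/11 + 260725 = 5942480/11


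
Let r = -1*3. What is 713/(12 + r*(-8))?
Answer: 713/36 ≈ 19.806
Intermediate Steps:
r = -3
713/(12 + r*(-8)) = 713/(12 - 3*(-8)) = 713/(12 + 24) = 713/36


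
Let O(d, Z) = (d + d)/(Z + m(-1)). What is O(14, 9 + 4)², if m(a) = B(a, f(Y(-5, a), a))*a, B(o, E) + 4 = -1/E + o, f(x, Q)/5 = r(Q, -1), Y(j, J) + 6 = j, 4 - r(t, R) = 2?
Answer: 78400/32761 ≈ 2.3931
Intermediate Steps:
r(t, R) = 2 (r(t, R) = 4 - 1*2 = 4 - 2 = 2)
Y(j, J) = -6 + j
f(x, Q) = 10 (f(x, Q) = 5*2 = 10)
B(o, E) = -4 + o - 1/E (B(o, E) = -4 + (-1/E + o) = -4 + (o - 1/E) = -4 + o - 1/E)
m(a) = a*(-41/10 + a) (m(a) = (-4 + a - 1/10)*a = (-4 + a - 1*⅒)*a = (-4 + a - ⅒)*a = (-41/10 + a)*a = a*(-41/10 + a))
O(d, Z) = 2*d/(51/10 + Z) (O(d, Z) = (d + d)/(Z + (⅒)*(-1)*(-41 + 10*(-1))) = (2*d)/(Z + (⅒)*(-1)*(-41 - 10)) = (2*d)/(Z + (⅒)*(-1)*(-51)) = (2*d)/(Z + 51/10) = (2*d)/(51/10 + Z) = 2*d/(51/10 + Z))
O(14, 9 + 4)² = (20*14/(51 + 10*(9 + 4)))² = (20*14/(51 + 10*13))² = (20*14/(51 + 130))² = (20*14/181)² = (20*14*(1/181))² = (280/181)² = 78400/32761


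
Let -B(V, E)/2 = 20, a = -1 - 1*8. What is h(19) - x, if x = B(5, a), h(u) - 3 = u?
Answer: 62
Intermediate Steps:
a = -9 (a = -1 - 8 = -9)
h(u) = 3 + u
B(V, E) = -40 (B(V, E) = -2*20 = -40)
x = -40
h(19) - x = (3 + 19) - 1*(-40) = 22 + 40 = 62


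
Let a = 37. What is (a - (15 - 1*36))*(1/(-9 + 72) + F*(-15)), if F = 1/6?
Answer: -9077/63 ≈ -144.08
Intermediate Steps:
F = ⅙ ≈ 0.16667
(a - (15 - 1*36))*(1/(-9 + 72) + F*(-15)) = (37 - (15 - 1*36))*(1/(-9 + 72) + (⅙)*(-15)) = (37 - (15 - 36))*(1/63 - 5/2) = (37 - 1*(-21))*(1/63 - 5/2) = (37 + 21)*(-313/126) = 58*(-313/126) = -9077/63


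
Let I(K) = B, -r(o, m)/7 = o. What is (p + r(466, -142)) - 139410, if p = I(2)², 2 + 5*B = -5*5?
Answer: -3566071/25 ≈ -1.4264e+5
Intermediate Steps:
B = -27/5 (B = -⅖ + (-5*5)/5 = -⅖ + (⅕)*(-25) = -⅖ - 5 = -27/5 ≈ -5.4000)
r(o, m) = -7*o
I(K) = -27/5
p = 729/25 (p = (-27/5)² = 729/25 ≈ 29.160)
(p + r(466, -142)) - 139410 = (729/25 - 7*466) - 139410 = (729/25 - 3262) - 139410 = -80821/25 - 139410 = -3566071/25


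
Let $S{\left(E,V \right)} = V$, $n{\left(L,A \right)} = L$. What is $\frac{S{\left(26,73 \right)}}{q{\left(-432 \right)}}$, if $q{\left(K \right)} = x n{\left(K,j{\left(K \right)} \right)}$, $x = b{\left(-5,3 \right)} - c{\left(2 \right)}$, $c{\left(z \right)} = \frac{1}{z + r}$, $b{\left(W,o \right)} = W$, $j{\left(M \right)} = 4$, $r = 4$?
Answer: $\frac{73}{2232} \approx 0.032706$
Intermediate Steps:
$c{\left(z \right)} = \frac{1}{4 + z}$ ($c{\left(z \right)} = \frac{1}{z + 4} = \frac{1}{4 + z}$)
$x = - \frac{31}{6}$ ($x = -5 - \frac{1}{4 + 2} = -5 - \frac{1}{6} = - \frac{31}{6} \approx -5.1667$)
$q{\left(K \right)} = - \frac{31 K}{6}$
$\frac{S{\left(26,73 \right)}}{q{\left(-432 \right)}} = \frac{73}{\left(- \frac{31}{6}\right) \left(-432\right)} = \frac{73}{2232}$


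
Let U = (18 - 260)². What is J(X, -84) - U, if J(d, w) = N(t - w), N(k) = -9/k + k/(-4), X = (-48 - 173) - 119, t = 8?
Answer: -5390013/92 ≈ -58587.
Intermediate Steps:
X = -340 (X = -221 - 119 = -340)
N(k) = -9/k - k/4 (N(k) = -9/k + k*(-¼) = -9/k - k/4)
J(d, w) = -2 - 9/(8 - w) + w/4 (J(d, w) = -9/(8 - w) - (8 - w)/4 = -9/(8 - w) + (-2 + w/4) = -2 - 9/(8 - w) + w/4)
U = 58564 (U = (-242)² = 58564)
J(X, -84) - U = (36 + (-8 - 84)²)/(4*(-8 - 84)) - 1*58564 = (¼)*(36 + (-92)²)/(-92) - 58564 = (¼)*(-1/92)*(36 + 8464) - 58564 = (¼)*(-1/92)*8500 - 58564 = -2125/92 - 58564 = -5390013/92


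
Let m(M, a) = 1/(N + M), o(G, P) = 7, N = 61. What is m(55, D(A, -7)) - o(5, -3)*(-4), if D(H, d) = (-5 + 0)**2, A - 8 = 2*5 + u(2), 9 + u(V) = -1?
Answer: 3249/116 ≈ 28.009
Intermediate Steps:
u(V) = -10 (u(V) = -9 - 1 = -10)
A = 8 (A = 8 + (2*5 - 10) = 8 + (10 - 10) = 8 + 0 = 8)
D(H, d) = 25 (D(H, d) = (-5)**2 = 25)
m(M, a) = 1/(61 + M)
m(55, D(A, -7)) - o(5, -3)*(-4) = 1/(61 + 55) - 7*(-4) = 1/116 - 1*(-28) = 1/116 + 28 = 3249/116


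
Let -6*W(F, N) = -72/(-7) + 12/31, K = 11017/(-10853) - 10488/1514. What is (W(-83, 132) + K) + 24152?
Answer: 43041131139941/1782811457 ≈ 24142.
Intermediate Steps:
K = -65253001/8215721 (K = 11017*(-1/10853) - 10488*1/1514 = -11017/10853 - 5244/757 = -65253001/8215721 ≈ -7.9425)
W(F, N) = -386/217 (W(F, N) = -(-72/(-7) + 12/31)/6 = -(-72*(-⅐) + 12*(1/31))/6 = -(72/7 + 12/31)/6 = -⅙*2316/217 = -386/217)
(W(-83, 132) + K) + 24152 = (-386/217 - 65253001/8215721) + 24152 = -17331169523/1782811457 + 24152 = 43041131139941/1782811457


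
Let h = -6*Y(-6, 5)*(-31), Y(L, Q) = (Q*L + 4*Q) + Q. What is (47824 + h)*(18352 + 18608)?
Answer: 1733202240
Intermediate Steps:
Y(L, Q) = 5*Q + L*Q (Y(L, Q) = (L*Q + 4*Q) + Q = (4*Q + L*Q) + Q = 5*Q + L*Q)
h = -930 (h = -30*(5 - 6)*(-31) = -30*(-1)*(-31) = -6*(-5)*(-31) = 30*(-31) = -930)
(47824 + h)*(18352 + 18608) = (47824 - 930)*(18352 + 18608) = 46894*36960 = 1733202240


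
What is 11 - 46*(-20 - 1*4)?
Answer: 1115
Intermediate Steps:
11 - 46*(-20 - 1*4) = 11 - 46*(-20 - 4) = 11 - 46*(-24) = 11 + 1104 = 1115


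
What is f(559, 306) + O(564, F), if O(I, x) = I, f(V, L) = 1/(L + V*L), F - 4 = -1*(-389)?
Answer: 96647041/171360 ≈ 564.00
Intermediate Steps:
F = 393 (F = 4 - 1*(-389) = 4 + 389 = 393)
f(V, L) = 1/(L + L*V)
f(559, 306) + O(564, F) = 1/(306*(1 + 559)) + 564 = (1/306)/560 + 564 = (1/306)*(1/560) + 564 = 1/171360 + 564 = 96647041/171360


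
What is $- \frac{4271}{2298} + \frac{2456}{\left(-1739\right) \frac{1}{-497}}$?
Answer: $\frac{2797585067}{3996222} \approx 700.06$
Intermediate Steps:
$- \frac{4271}{2298} + \frac{2456}{\left(-1739\right) \frac{1}{-497}} = \left(-4271\right) \frac{1}{2298} + \frac{2456}{\left(-1739\right) \left(- \frac{1}{497}\right)} = - \frac{4271}{2298} + \frac{2456}{\frac{1739}{497}} = - \frac{4271}{2298} + 2456 \cdot \frac{497}{1739} = - \frac{4271}{2298} + \frac{1220632}{1739} = \frac{2797585067}{3996222}$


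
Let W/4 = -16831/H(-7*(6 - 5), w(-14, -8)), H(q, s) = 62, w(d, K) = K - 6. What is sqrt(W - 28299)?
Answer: I*sqrt(28238861)/31 ≈ 171.42*I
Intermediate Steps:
w(d, K) = -6 + K
W = -33662/31 (W = 4*(-16831/62) = -33662/31 ≈ -1085.9)
sqrt(W - 28299) = sqrt(-33662/31 - 28299) = sqrt(-910931/31) = I*sqrt(28238861)/31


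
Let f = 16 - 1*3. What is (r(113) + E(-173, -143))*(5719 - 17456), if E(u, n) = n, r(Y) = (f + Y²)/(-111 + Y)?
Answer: -73332776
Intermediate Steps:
f = 13 (f = 16 - 3 = 13)
r(Y) = (13 + Y²)/(-111 + Y)
(r(113) + E(-173, -143))*(5719 - 17456) = ((13 + 113²)/(-111 + 113) - 143)*(5719 - 17456) = ((13 + 12769)/2 - 143)*(-11737) = ((½)*12782 - 143)*(-11737) = (6391 - 143)*(-11737) = 6248*(-11737) = -73332776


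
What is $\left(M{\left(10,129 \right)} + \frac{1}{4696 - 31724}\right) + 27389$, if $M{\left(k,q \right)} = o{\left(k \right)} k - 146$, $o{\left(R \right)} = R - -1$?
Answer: $\frac{739296883}{27028} \approx 27353.0$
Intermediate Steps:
$o{\left(R \right)} = 1 + R$ ($o{\left(R \right)} = R + 1 = 1 + R$)
$M{\left(k,q \right)} = -146 + k \left(1 + k\right)$ ($M{\left(k,q \right)} = \left(1 + k\right) k - 146 = k \left(1 + k\right) - 146 = -146 + k \left(1 + k\right)$)
$\left(M{\left(10,129 \right)} + \frac{1}{4696 - 31724}\right) + 27389 = \left(\left(-146 + 10 \left(1 + 10\right)\right) + \frac{1}{4696 - 31724}\right) + 27389 = \left(\left(-146 + 10 \cdot 11\right) + \frac{1}{-27028}\right) + 27389 = \left(\left(-146 + 110\right) - \frac{1}{27028}\right) + 27389 = \left(-36 - \frac{1}{27028}\right) + 27389 = - \frac{973009}{27028} + 27389 = \frac{739296883}{27028}$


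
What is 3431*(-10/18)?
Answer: -17155/9 ≈ -1906.1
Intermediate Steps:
3431*(-10/18) = 3431*(-10*1/18) = 3431*(-5/9) = -17155/9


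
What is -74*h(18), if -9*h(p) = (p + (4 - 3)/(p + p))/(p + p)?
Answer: 24013/5832 ≈ 4.1175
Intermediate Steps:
h(p) = -(p + 1/(2*p))/(18*p) (h(p) = -(p + (4 - 3)/(p + p))/(9*(p + p)) = -(p + 1/(2*p))/(9*(2*p)) = -(p + 1*(1/(2*p)))*1/(2*p)/9 = -(p + 1/(2*p))*1/(2*p)/9 = -(p + 1/(2*p))/(18*p))
-74*h(18) = -74*(-1/18 - 1/36/18²) = -74*(-1/18 - 1/36*1/324) = -74*(-1/18 - 1/11664) = -74*(-649/11664) = 24013/5832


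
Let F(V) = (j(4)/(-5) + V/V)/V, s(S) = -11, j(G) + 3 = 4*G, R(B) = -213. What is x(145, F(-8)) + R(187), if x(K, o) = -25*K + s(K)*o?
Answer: -19201/5 ≈ -3840.2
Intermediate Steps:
j(G) = -3 + 4*G
F(V) = -8/(5*V) (F(V) = ((-3 + 4*4)/(-5) + V/V)/V = ((-3 + 16)*(-⅕) + 1)/V = (13*(-⅕) + 1)/V = (-13/5 + 1)/V = -8/(5*V))
x(K, o) = -25*K - 11*o
x(145, F(-8)) + R(187) = (-25*145 - (-88)/(5*(-8))) - 213 = (-3625 - (-88)*(-1)/(5*8)) - 213 = (-3625 - 11*⅕) - 213 = (-3625 - 11/5) - 213 = -18136/5 - 213 = -19201/5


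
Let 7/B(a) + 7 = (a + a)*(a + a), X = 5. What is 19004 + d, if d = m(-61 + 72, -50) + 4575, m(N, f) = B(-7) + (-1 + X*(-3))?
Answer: 636202/27 ≈ 23563.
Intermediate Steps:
B(a) = 7/(-7 + 4*a²) (B(a) = 7/(-7 + (a + a)*(a + a)) = 7/(-7 + (2*a)*(2*a)) = 7/(-7 + 4*a²))
m(N, f) = -431/27 (m(N, f) = 7/(-7 + 4*(-7)²) + (-1 + 5*(-3)) = 7/(-7 + 4*49) + (-1 - 15) = 7/(-7 + 196) - 16 = 7/189 - 16 = 7*(1/189) - 16 = 1/27 - 16 = -431/27)
d = 123094/27 (d = -431/27 + 4575 = 123094/27 ≈ 4559.0)
19004 + d = 19004 + 123094/27 = 636202/27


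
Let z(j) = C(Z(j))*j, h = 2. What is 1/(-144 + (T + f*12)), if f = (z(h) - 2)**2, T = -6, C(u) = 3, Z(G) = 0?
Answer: 1/42 ≈ 0.023810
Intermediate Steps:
z(j) = 3*j
f = 16 (f = (3*2 - 2)**2 = (6 - 2)**2 = 4**2 = 16)
1/(-144 + (T + f*12)) = 1/(-144 + (-6 + 16*12)) = 1/(-144 + (-6 + 192)) = 1/(-144 + 186) = 1/42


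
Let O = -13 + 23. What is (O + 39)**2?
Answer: 2401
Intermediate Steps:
O = 10
(O + 39)**2 = (10 + 39)**2 = 49**2 = 2401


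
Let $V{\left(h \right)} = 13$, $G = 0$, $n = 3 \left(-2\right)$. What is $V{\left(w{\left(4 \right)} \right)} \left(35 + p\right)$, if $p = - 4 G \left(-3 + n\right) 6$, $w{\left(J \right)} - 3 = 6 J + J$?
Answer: $455$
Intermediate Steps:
$n = -6$
$w{\left(J \right)} = 3 + 7 J$ ($w{\left(J \right)} = 3 + \left(6 J + J\right) = 3 + 7 J$)
$p = 0$ ($p = \left(-4\right) 0 \left(-3 - 6\right) 6 = 0 \left(\left(-9\right) 6\right) = 0 \left(-54\right) = 0$)
$V{\left(w{\left(4 \right)} \right)} \left(35 + p\right) = 13 \left(35 + 0\right) = 13 \cdot 35 = 455$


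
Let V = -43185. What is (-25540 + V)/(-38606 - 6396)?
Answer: 68725/45002 ≈ 1.5272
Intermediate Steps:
(-25540 + V)/(-38606 - 6396) = (-25540 - 43185)/(-38606 - 6396) = -68725/(-45002) = -68725*(-1/45002) = 68725/45002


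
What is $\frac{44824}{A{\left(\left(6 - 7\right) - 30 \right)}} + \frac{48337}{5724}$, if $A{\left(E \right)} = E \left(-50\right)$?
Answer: $\frac{165747463}{4436100} \approx 37.363$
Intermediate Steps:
$A{\left(E \right)} = - 50 E$
$\frac{44824}{A{\left(\left(6 - 7\right) - 30 \right)}} + \frac{48337}{5724} = \frac{44824}{\left(-50\right) \left(\left(6 - 7\right) - 30\right)} + \frac{48337}{5724} = \frac{44824}{\left(-50\right) \left(-1 - 30\right)} + 48337 \cdot \frac{1}{5724} = \frac{44824}{\left(-50\right) \left(-31\right)} + \frac{48337}{5724} = \frac{44824}{1550} + \frac{48337}{5724} = 44824 \cdot \frac{1}{1550} + \frac{48337}{5724} = \frac{22412}{775} + \frac{48337}{5724} = \frac{165747463}{4436100}$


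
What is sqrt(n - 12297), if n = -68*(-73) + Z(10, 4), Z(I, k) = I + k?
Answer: I*sqrt(7319) ≈ 85.551*I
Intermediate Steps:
n = 4978 (n = -68*(-73) + (10 + 4) = 4964 + 14 = 4978)
sqrt(n - 12297) = sqrt(4978 - 12297) = sqrt(-7319) = I*sqrt(7319)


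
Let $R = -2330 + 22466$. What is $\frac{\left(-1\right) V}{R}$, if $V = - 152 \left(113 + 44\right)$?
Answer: $\frac{2983}{2517} \approx 1.1851$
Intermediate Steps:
$R = 20136$
$V = -23864$ ($V = \left(-152\right) 157 = -23864$)
$\frac{\left(-1\right) V}{R} = \frac{\left(-1\right) \left(-23864\right)}{20136} = 23864 \cdot \frac{1}{20136} = \frac{2983}{2517}$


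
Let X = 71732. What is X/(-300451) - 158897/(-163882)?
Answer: 35985178923/49238510782 ≈ 0.73083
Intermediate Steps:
X/(-300451) - 158897/(-163882) = 71732/(-300451) - 158897/(-163882) = 71732*(-1/300451) - 158897*(-1/163882) = -71732/300451 + 158897/163882 = 35985178923/49238510782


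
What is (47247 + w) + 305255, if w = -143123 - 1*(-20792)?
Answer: 230171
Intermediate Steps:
w = -122331 (w = -143123 + 20792 = -122331)
(47247 + w) + 305255 = (47247 - 122331) + 305255 = -75084 + 305255 = 230171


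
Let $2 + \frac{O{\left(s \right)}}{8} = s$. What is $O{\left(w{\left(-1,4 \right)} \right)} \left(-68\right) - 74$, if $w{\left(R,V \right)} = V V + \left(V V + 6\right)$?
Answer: $-19658$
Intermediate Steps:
$w{\left(R,V \right)} = 6 + 2 V^{2}$ ($w{\left(R,V \right)} = V^{2} + \left(V^{2} + 6\right) = V^{2} + \left(6 + V^{2}\right) = 6 + 2 V^{2}$)
$O{\left(s \right)} = -16 + 8 s$
$O{\left(w{\left(-1,4 \right)} \right)} \left(-68\right) - 74 = \left(-16 + 8 \left(6 + 2 \cdot 4^{2}\right)\right) \left(-68\right) - 74 = \left(-16 + 8 \left(6 + 2 \cdot 16\right)\right) \left(-68\right) - 74 = \left(-16 + 8 \left(6 + 32\right)\right) \left(-68\right) - 74 = \left(-16 + 8 \cdot 38\right) \left(-68\right) - 74 = \left(-16 + 304\right) \left(-68\right) - 74 = 288 \left(-68\right) - 74 = -19584 - 74 = -19658$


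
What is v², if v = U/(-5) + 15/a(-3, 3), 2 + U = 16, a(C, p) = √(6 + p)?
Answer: 121/25 ≈ 4.8400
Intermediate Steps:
U = 14 (U = -2 + 16 = 14)
v = 11/5 (v = 14/(-5) + 15/(√(6 + 3)) = 14*(-⅕) + 15/(√9) = -14/5 + 15/3 = -14/5 + 15*(⅓) = -14/5 + 5 = 11/5 ≈ 2.2000)
v² = (11/5)² = 121/25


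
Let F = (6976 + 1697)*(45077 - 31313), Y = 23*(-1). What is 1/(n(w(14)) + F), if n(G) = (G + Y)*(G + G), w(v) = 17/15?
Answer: 225/26859402548 ≈ 8.3770e-9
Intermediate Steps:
Y = -23
w(v) = 17/15 (w(v) = 17*(1/15) = 17/15)
n(G) = 2*G*(-23 + G) (n(G) = (G - 23)*(G + G) = (-23 + G)*(2*G) = 2*G*(-23 + G))
F = 119375172 (F = 8673*13764 = 119375172)
1/(n(w(14)) + F) = 1/(2*(17/15)*(-23 + 17/15) + 119375172) = 1/(2*(17/15)*(-328/15) + 119375172) = 1/(-11152/225 + 119375172) = 1/(26859402548/225) = 225/26859402548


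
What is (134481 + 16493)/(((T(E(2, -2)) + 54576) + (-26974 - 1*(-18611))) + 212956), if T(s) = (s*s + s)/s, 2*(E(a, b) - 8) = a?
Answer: 7946/13641 ≈ 0.58251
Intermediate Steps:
E(a, b) = 8 + a/2
T(s) = (s + s²)/s (T(s) = (s² + s)/s = (s + s²)/s)
(134481 + 16493)/(((T(E(2, -2)) + 54576) + (-26974 - 1*(-18611))) + 212956) = (134481 + 16493)/((((1 + (8 + (½)*2)) + 54576) + (-26974 - 1*(-18611))) + 212956) = 150974/((((1 + (8 + 1)) + 54576) + (-26974 + 18611)) + 212956) = 150974/((((1 + 9) + 54576) - 8363) + 212956) = 150974/(((10 + 54576) - 8363) + 212956) = 150974/((54586 - 8363) + 212956) = 150974/(46223 + 212956) = 150974/259179 = 150974*(1/259179) = 7946/13641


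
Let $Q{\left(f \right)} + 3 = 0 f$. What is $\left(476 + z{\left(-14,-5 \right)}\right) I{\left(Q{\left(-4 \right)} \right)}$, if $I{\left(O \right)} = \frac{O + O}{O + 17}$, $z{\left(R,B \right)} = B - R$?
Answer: $- \frac{1455}{7} \approx -207.86$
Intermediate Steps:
$Q{\left(f \right)} = -3$ ($Q{\left(f \right)} = -3 + 0 f = -3 + 0 = -3$)
$I{\left(O \right)} = \frac{2 O}{17 + O}$
$\left(476 + z{\left(-14,-5 \right)}\right) I{\left(Q{\left(-4 \right)} \right)} = \left(476 - -9\right) 2 \left(-3\right) \frac{1}{17 - 3} = \left(476 + \left(-5 + 14\right)\right) 2 \left(-3\right) \frac{1}{14} = \left(476 + 9\right) 2 \left(-3\right) \frac{1}{14} = 485 \left(- \frac{3}{7}\right) = - \frac{1455}{7}$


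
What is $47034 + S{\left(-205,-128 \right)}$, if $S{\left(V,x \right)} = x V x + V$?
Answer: $-3311891$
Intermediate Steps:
$S{\left(V,x \right)} = V + V x^{2}$ ($S{\left(V,x \right)} = V x x + V = V x^{2} + V = V + V x^{2}$)
$47034 + S{\left(-205,-128 \right)} = 47034 - 205 \left(1 + \left(-128\right)^{2}\right) = 47034 - 205 \left(1 + 16384\right) = 47034 - 3358925 = -3311891$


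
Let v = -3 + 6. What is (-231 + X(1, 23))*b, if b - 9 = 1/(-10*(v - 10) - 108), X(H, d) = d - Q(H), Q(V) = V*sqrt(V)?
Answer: -3751/2 ≈ -1875.5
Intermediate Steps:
Q(V) = V**(3/2)
v = 3
X(H, d) = d - H**(3/2)
b = 341/38 (b = 9 + 1/(-10*(3 - 10) - 108) = 9 + 1/(-10*(-7) - 108) = 9 + 1/(70 - 108) = 9 + 1/(-38) = 9 - 1/38 = 341/38 ≈ 8.9737)
(-231 + X(1, 23))*b = (-231 + (23 - 1**(3/2)))*(341/38) = (-231 + (23 - 1*1))*(341/38) = (-231 + (23 - 1))*(341/38) = (-231 + 22)*(341/38) = -209*341/38 = -3751/2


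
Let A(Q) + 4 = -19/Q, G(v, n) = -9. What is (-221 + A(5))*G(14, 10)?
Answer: 10296/5 ≈ 2059.2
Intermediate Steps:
A(Q) = -4 - 19/Q
(-221 + A(5))*G(14, 10) = (-221 + (-4 - 19/5))*(-9) = (-221 - 39/5)*(-9) = -1144/5*(-9) = 10296/5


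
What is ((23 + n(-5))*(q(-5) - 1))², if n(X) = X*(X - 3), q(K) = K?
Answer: 142884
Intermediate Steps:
n(X) = X*(-3 + X)
((23 + n(-5))*(q(-5) - 1))² = ((23 - 5*(-3 - 5))*(-5 - 1))² = ((23 - 5*(-8))*(-6))² = ((23 + 40)*(-6))² = (63*(-6))² = (-378)² = 142884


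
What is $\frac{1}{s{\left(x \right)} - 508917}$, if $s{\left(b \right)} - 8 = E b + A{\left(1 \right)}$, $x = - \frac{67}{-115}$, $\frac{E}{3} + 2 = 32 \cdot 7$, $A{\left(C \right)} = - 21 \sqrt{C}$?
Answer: $- \frac{115}{58482328} \approx -1.9664 \cdot 10^{-6}$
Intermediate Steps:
$E = 666$ ($E = -6 + 3 \cdot 32 \cdot 7 = -6 + 3 \cdot 224 = -6 + 672 = 666$)
$x = \frac{67}{115}$ ($x = \left(-67\right) \left(- \frac{1}{115}\right) = \frac{67}{115} \approx 0.58261$)
$s{\left(b \right)} = -13 + 666 b$ ($s{\left(b \right)} = 8 + \left(666 b - 21 \sqrt{1}\right) = 8 + \left(666 b - 21\right) = 8 + \left(-21 + 666 b\right) = -13 + 666 b$)
$\frac{1}{s{\left(x \right)} - 508917} = \frac{1}{\left(-13 + 666 \cdot \frac{67}{115}\right) - 508917} = \frac{1}{\left(-13 + \frac{44622}{115}\right) - 508917} = \frac{1}{\frac{43127}{115} - 508917} = \frac{1}{- \frac{58482328}{115}} = - \frac{115}{58482328}$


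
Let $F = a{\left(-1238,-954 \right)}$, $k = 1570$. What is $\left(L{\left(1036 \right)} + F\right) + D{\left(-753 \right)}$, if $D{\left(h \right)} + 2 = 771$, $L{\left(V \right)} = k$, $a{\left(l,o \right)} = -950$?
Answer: $1389$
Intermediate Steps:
$L{\left(V \right)} = 1570$
$F = -950$
$D{\left(h \right)} = 769$ ($D{\left(h \right)} = -2 + 771 = 769$)
$\left(L{\left(1036 \right)} + F\right) + D{\left(-753 \right)} = \left(1570 - 950\right) + 769 = 620 + 769 = 1389$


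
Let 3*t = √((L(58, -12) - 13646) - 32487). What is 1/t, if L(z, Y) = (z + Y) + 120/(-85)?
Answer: -3*I*√13319551/783503 ≈ -0.013974*I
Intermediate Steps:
L(z, Y) = -24/17 + Y + z (L(z, Y) = (Y + z) + 120*(-1/85) = (Y + z) - 24/17 = -24/17 + Y + z)
t = I*√13319551/51 (t = √(((-24/17 - 12 + 58) - 13646) - 32487)/3 = √((758/17 - 13646) - 32487)/3 = √(-231224/17 - 32487)/3 = √(-783503/17)/3 = (I*√13319551/17)/3 = I*√13319551/51 ≈ 71.561*I)
1/t = 1/(I*√13319551/51) = -3*I*√13319551/783503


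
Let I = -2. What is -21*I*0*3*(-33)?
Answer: 0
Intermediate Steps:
-21*I*0*3*(-33) = -21*(-2*0)*3*(-33) = -0*3*(-33) = -21*0*(-33) = 0*(-33) = 0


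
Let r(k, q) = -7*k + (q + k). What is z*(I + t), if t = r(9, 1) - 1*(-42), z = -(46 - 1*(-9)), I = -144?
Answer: 8525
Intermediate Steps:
r(k, q) = q - 6*k (r(k, q) = -7*k + (k + q) = q - 6*k)
z = -55 (z = -(46 + 9) = -1*55 = -55)
t = -11 (t = (1 - 6*9) - 1*(-42) = (1 - 54) + 42 = -53 + 42 = -11)
z*(I + t) = -55*(-144 - 11) = -55*(-155) = 8525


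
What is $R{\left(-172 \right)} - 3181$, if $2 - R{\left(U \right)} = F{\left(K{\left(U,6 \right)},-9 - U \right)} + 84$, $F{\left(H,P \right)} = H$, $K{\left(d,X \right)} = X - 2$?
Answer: $-3267$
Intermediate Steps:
$K{\left(d,X \right)} = -2 + X$ ($K{\left(d,X \right)} = X - 2 = -2 + X$)
$R{\left(U \right)} = -86$ ($R{\left(U \right)} = 2 - \left(\left(-2 + 6\right) + 84\right) = 2 - \left(4 + 84\right) = 2 - 88 = -86$)
$R{\left(-172 \right)} - 3181 = -86 - 3181 = -3267$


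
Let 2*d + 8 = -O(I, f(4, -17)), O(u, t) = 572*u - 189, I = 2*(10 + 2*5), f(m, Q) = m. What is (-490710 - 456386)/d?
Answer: 1894192/22699 ≈ 83.448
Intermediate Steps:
I = 40 (I = 2*(10 + 10) = 2*20 = 40)
O(u, t) = -189 + 572*u
d = -22699/2 (d = -4 + (-(-189 + 572*40))/2 = -4 + (-(-189 + 22880))/2 = -4 + (-1*22691)/2 = -4 + (½)*(-22691) = -4 - 22691/2 = -22699/2 ≈ -11350.)
(-490710 - 456386)/d = (-490710 - 456386)/(-22699/2) = -947096*(-2/22699) = 1894192/22699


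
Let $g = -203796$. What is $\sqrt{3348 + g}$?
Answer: $48 i \sqrt{87} \approx 447.71 i$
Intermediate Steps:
$\sqrt{3348 + g} = \sqrt{3348 - 203796} = \sqrt{-200448} = 48 i \sqrt{87}$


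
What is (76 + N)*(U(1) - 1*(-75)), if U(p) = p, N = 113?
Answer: 14364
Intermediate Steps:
(76 + N)*(U(1) - 1*(-75)) = (76 + 113)*(1 - 1*(-75)) = 189*(1 + 75) = 189*76 = 14364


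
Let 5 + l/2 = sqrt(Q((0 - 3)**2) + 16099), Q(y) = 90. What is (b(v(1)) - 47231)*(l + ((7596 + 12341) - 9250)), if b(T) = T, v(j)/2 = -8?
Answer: -504456219 - 94494*sqrt(16189) ≈ -5.1648e+8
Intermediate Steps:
v(j) = -16 (v(j) = 2*(-8) = -16)
l = -10 + 2*sqrt(16189) (l = -10 + 2*sqrt(90 + 16099) = -10 + 2*sqrt(16189) ≈ 244.47)
(b(v(1)) - 47231)*(l + ((7596 + 12341) - 9250)) = (-16 - 47231)*((-10 + 2*sqrt(16189)) + ((7596 + 12341) - 9250)) = -47247*((-10 + 2*sqrt(16189)) + (19937 - 9250)) = -47247*((-10 + 2*sqrt(16189)) + 10687) = -47247*(10677 + 2*sqrt(16189)) = -504456219 - 94494*sqrt(16189)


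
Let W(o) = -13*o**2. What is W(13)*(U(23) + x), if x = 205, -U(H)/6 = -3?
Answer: -489931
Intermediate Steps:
U(H) = 18 (U(H) = -6*(-3) = 18)
W(13)*(U(23) + x) = (-13*13**2)*(18 + 205) = -13*169*223 = -2197*223 = -489931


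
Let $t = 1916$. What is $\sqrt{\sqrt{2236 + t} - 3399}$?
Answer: $\sqrt{-3399 + 2 \sqrt{1038}} \approx 57.746 i$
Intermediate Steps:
$\sqrt{\sqrt{2236 + t} - 3399} = \sqrt{\sqrt{2236 + 1916} - 3399} = \sqrt{\sqrt{4152} - 3399} = \sqrt{2 \sqrt{1038} - 3399} = \sqrt{-3399 + 2 \sqrt{1038}}$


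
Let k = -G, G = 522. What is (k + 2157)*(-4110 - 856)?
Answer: -8119410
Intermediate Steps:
k = -522 (k = -1*522 = -522)
(k + 2157)*(-4110 - 856) = (-522 + 2157)*(-4110 - 856) = 1635*(-4966) = -8119410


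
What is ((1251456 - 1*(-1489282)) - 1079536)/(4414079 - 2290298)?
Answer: 553734/707927 ≈ 0.78219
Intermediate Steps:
((1251456 - 1*(-1489282)) - 1079536)/(4414079 - 2290298) = ((1251456 + 1489282) - 1079536)/2123781 = (2740738 - 1079536)*(1/2123781) = 1661202*(1/2123781) = 553734/707927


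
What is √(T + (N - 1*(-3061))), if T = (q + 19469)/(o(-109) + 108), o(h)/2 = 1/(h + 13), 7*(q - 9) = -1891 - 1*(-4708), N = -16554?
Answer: I*√17518633102229/36281 ≈ 115.36*I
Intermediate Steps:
q = 2880/7 (q = 9 + (-1891 - 1*(-4708))/7 = 9 + (-1891 + 4708)/7 = 9 + (⅐)*2817 = 9 + 2817/7 = 2880/7 ≈ 411.43)
o(h) = 2/(13 + h) (o(h) = 2/(h + 13) = 2/(13 + h))
T = 6679824/36281 (T = (2880/7 + 19469)/(2/(13 - 109) + 108) = 139163/(7*(2/(-96) + 108)) = 139163/(7*(2*(-1/96) + 108)) = 139163/(7*(-1/48 + 108)) = 139163/(7*(5183/48)) = (139163/7)*(48/5183) = 6679824/36281 ≈ 184.11)
√(T + (N - 1*(-3061))) = √(6679824/36281 + (-16554 - 1*(-3061))) = √(6679824/36281 + (-16554 + 3061)) = √(6679824/36281 - 13493) = √(-482859709/36281) = I*√17518633102229/36281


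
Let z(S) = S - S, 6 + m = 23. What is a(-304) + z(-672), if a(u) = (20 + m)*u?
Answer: -11248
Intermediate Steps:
m = 17 (m = -6 + 23 = 17)
a(u) = 37*u (a(u) = (20 + 17)*u = 37*u)
z(S) = 0
a(-304) + z(-672) = 37*(-304) + 0 = -11248 + 0 = -11248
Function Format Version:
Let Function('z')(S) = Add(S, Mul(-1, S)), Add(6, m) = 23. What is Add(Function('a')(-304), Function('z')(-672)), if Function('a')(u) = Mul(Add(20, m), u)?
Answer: -11248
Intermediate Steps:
m = 17 (m = Add(-6, 23) = 17)
Function('a')(u) = Mul(37, u) (Function('a')(u) = Mul(Add(20, 17), u) = Mul(37, u))
Function('z')(S) = 0
Add(Function('a')(-304), Function('z')(-672)) = Add(Mul(37, -304), 0) = Add(-11248, 0) = -11248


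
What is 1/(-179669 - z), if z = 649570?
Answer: -1/829239 ≈ -1.2059e-6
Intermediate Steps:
1/(-179669 - z) = 1/(-179669 - 1*649570) = 1/(-179669 - 649570) = 1/(-829239) = -1/829239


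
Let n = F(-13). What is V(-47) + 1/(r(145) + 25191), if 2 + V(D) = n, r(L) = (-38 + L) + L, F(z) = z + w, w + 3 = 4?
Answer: -356201/25443 ≈ -14.000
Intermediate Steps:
w = 1 (w = -3 + 4 = 1)
F(z) = 1 + z (F(z) = z + 1 = 1 + z)
r(L) = -38 + 2*L
n = -12 (n = 1 - 13 = -12)
V(D) = -14 (V(D) = -2 - 12 = -14)
V(-47) + 1/(r(145) + 25191) = -14 + 1/((-38 + 2*145) + 25191) = -14 + 1/((-38 + 290) + 25191) = -14 + 1/(252 + 25191) = -14 + 1/25443 = -356201/25443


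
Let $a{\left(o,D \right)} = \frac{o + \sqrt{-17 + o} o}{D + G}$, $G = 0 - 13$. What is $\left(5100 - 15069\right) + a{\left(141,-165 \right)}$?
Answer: $- \frac{1774623}{178} - \frac{141 \sqrt{31}}{89} \approx -9978.6$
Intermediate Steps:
$G = -13$ ($G = 0 - 13 = -13$)
$a{\left(o,D \right)} = \frac{o + o \sqrt{-17 + o}}{-13 + D}$ ($a{\left(o,D \right)} = \frac{o + \sqrt{-17 + o} o}{D - 13} = \frac{o + o \sqrt{-17 + o}}{-13 + D}$)
$\left(5100 - 15069\right) + a{\left(141,-165 \right)} = \left(5100 - 15069\right) + \frac{141 \left(1 + \sqrt{-17 + 141}\right)}{-13 - 165} = -9969 + \frac{141 \left(1 + \sqrt{124}\right)}{-178} = -9969 + 141 \left(- \frac{1}{178}\right) \left(1 + 2 \sqrt{31}\right) = -9969 - \left(\frac{141}{178} + \frac{141 \sqrt{31}}{89}\right) = - \frac{1774623}{178} - \frac{141 \sqrt{31}}{89}$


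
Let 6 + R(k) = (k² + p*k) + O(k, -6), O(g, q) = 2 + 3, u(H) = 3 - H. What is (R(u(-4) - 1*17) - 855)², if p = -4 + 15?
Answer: 749956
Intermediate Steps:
O(g, q) = 5
p = 11
R(k) = -1 + k² + 11*k (R(k) = -6 + ((k² + 11*k) + 5) = -6 + (5 + k² + 11*k) = -1 + k² + 11*k)
(R(u(-4) - 1*17) - 855)² = ((-1 + ((3 - 1*(-4)) - 1*17)² + 11*((3 - 1*(-4)) - 1*17)) - 855)² = ((-1 + ((3 + 4) - 17)² + 11*((3 + 4) - 17)) - 855)² = ((-1 + (7 - 17)² + 11*(7 - 17)) - 855)² = ((-1 + (-10)² + 11*(-10)) - 855)² = ((-1 + 100 - 110) - 855)² = (-11 - 855)² = (-866)² = 749956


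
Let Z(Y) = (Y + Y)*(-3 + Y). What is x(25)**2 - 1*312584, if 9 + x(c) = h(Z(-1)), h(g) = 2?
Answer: -312535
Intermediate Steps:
Z(Y) = 2*Y*(-3 + Y) (Z(Y) = (2*Y)*(-3 + Y) = 2*Y*(-3 + Y))
x(c) = -7 (x(c) = -9 + 2 = -7)
x(25)**2 - 1*312584 = (-7)**2 - 1*312584 = 49 - 312584 = -312535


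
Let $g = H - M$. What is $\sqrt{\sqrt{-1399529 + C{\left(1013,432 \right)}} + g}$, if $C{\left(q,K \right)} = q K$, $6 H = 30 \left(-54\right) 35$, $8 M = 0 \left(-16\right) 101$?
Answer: $\sqrt{-9450 + i \sqrt{961913}} \approx 5.0378 + 97.342 i$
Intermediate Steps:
$M = 0$ ($M = \frac{0 \left(-16\right) 101}{8} = \frac{0 \cdot 101}{8} = \frac{1}{8} \cdot 0 = 0$)
$H = -9450$ ($H = \frac{30 \left(-54\right) 35}{6} = \frac{\left(-1620\right) 35}{6} = \frac{1}{6} \left(-56700\right) = -9450$)
$g = -9450$ ($g = -9450 - 0 = -9450 + 0 = -9450$)
$C{\left(q,K \right)} = K q$
$\sqrt{\sqrt{-1399529 + C{\left(1013,432 \right)}} + g} = \sqrt{\sqrt{-1399529 + 432 \cdot 1013} - 9450} = \sqrt{\sqrt{-1399529 + 437616} - 9450} = \sqrt{\sqrt{-961913} - 9450} = \sqrt{i \sqrt{961913} - 9450} = \sqrt{-9450 + i \sqrt{961913}}$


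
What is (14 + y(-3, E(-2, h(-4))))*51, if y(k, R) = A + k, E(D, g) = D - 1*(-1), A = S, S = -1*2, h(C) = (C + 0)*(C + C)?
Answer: 459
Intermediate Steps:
h(C) = 2*C² (h(C) = C*(2*C) = 2*C²)
S = -2
A = -2
E(D, g) = 1 + D (E(D, g) = D + 1 = 1 + D)
y(k, R) = -2 + k
(14 + y(-3, E(-2, h(-4))))*51 = (14 + (-2 - 3))*51 = (14 - 5)*51 = 9*51 = 459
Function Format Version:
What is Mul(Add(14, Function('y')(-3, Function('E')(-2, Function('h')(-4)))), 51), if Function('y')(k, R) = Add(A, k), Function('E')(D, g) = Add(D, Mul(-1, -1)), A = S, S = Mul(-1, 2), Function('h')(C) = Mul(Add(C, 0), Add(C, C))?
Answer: 459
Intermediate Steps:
Function('h')(C) = Mul(2, Pow(C, 2)) (Function('h')(C) = Mul(C, Mul(2, C)) = Mul(2, Pow(C, 2)))
S = -2
A = -2
Function('E')(D, g) = Add(1, D) (Function('E')(D, g) = Add(D, 1) = Add(1, D))
Function('y')(k, R) = Add(-2, k)
Mul(Add(14, Function('y')(-3, Function('E')(-2, Function('h')(-4)))), 51) = Mul(Add(14, Add(-2, -3)), 51) = Mul(Add(14, -5), 51) = Mul(9, 51) = 459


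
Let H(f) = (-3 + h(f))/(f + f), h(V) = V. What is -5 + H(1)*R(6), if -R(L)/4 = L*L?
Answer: 139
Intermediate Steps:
R(L) = -4*L² (R(L) = -4*L*L = -4*L²)
H(f) = (-3 + f)/(2*f) (H(f) = (-3 + f)/(f + f) = (-3 + f)/((2*f)) = (-3 + f)*(1/(2*f)) = (-3 + f)/(2*f))
-5 + H(1)*R(6) = -5 + ((½)*(-3 + 1)/1)*(-4*6²) = -5 + ((½)*1*(-2))*(-4*36) = -5 - 1*(-144) = -5 + 144 = 139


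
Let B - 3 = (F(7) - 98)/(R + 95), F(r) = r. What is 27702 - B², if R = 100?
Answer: 6231506/225 ≈ 27696.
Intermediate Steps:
B = 38/15 (B = 3 + (7 - 98)/(100 + 95) = 3 - 91/195 = 3 - 91*1/195 = 3 - 7/15 = 38/15 ≈ 2.5333)
27702 - B² = 27702 - (38/15)² = 27702 - 1*1444/225 = 27702 - 1444/225 = 6231506/225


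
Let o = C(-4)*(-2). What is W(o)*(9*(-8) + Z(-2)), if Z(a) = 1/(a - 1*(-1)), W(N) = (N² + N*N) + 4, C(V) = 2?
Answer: -2628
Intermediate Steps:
o = -4 (o = 2*(-2) = -4)
W(N) = 4 + 2*N² (W(N) = (N² + N²) + 4 = 2*N² + 4 = 4 + 2*N²)
Z(a) = 1/(1 + a) (Z(a) = 1/(a + 1) = 1/(1 + a))
W(o)*(9*(-8) + Z(-2)) = (4 + 2*(-4)²)*(9*(-8) + 1/(1 - 2)) = (4 + 2*16)*(-72 + 1/(-1)) = (4 + 32)*(-72 - 1) = 36*(-73) = -2628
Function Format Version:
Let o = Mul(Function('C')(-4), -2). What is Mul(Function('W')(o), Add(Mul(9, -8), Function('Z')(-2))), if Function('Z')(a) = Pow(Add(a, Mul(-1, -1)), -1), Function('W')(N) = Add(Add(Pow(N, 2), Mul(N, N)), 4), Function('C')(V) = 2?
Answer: -2628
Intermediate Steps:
o = -4 (o = Mul(2, -2) = -4)
Function('W')(N) = Add(4, Mul(2, Pow(N, 2))) (Function('W')(N) = Add(Add(Pow(N, 2), Pow(N, 2)), 4) = Add(Mul(2, Pow(N, 2)), 4) = Add(4, Mul(2, Pow(N, 2))))
Function('Z')(a) = Pow(Add(1, a), -1) (Function('Z')(a) = Pow(Add(a, 1), -1) = Pow(Add(1, a), -1))
Mul(Function('W')(o), Add(Mul(9, -8), Function('Z')(-2))) = Mul(Add(4, Mul(2, Pow(-4, 2))), Add(Mul(9, -8), Pow(Add(1, -2), -1))) = Mul(Add(4, Mul(2, 16)), Add(-72, Pow(-1, -1))) = Mul(Add(4, 32), Add(-72, -1)) = Mul(36, -73) = -2628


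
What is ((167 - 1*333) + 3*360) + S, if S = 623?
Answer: 1537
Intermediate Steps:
((167 - 1*333) + 3*360) + S = ((167 - 1*333) + 3*360) + 623 = ((167 - 333) + 1080) + 623 = (-166 + 1080) + 623 = 914 + 623 = 1537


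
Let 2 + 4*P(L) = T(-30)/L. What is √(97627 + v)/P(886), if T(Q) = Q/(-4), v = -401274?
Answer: -7088*I*√303647/3529 ≈ -1106.8*I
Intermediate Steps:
T(Q) = -Q/4
P(L) = -½ + 15/(8*L) (P(L) = -½ + ((-¼*(-30))/L)/4 = -½ + (15/(2*L))/4 = -½ + 15/(8*L))
√(97627 + v)/P(886) = √(97627 - 401274)/(((⅛)*(15 - 4*886)/886)) = √(-303647)/(((⅛)*(1/886)*(15 - 3544))) = (I*√303647)/(((⅛)*(1/886)*(-3529))) = (I*√303647)/(-3529/7088) = (I*√303647)*(-7088/3529) = -7088*I*√303647/3529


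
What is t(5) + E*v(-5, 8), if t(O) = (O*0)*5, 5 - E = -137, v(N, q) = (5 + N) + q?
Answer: 1136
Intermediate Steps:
v(N, q) = 5 + N + q
E = 142 (E = 5 - 1*(-137) = 5 + 137 = 142)
t(O) = 0 (t(O) = 0*5 = 0)
t(5) + E*v(-5, 8) = 0 + 142*(5 - 5 + 8) = 0 + 142*8 = 0 + 1136 = 1136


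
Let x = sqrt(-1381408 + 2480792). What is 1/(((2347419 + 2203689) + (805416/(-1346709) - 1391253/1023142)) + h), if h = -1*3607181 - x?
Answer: 199119754990638122518830155294/187953891209364912760273840741131177 + 13078819035528593841478712*sqrt(286)/187953891209364912760273840741131177 ≈ 1.0606e-6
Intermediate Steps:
x = 62*sqrt(286) (x = sqrt(1099384) = 62*sqrt(286) ≈ 1048.5)
h = -3607181 - 62*sqrt(286) (h = -1*3607181 - 62*sqrt(286) = -3607181 - 62*sqrt(286) ≈ -3.6082e+6)
1/(((2347419 + 2203689) + (805416/(-1346709) - 1391253/1023142)) + h) = 1/(((2347419 + 2203689) + (805416/(-1346709) - 1391253/1023142)) + (-3607181 - 62*sqrt(286))) = 1/((4551108 + (805416*(-1/1346709) - 1391253*1/1023142)) + (-3607181 - 62*sqrt(286))) = 1/((4551108 + (-268472/448903 - 1391253/1023142)) + (-3607181 - 62*sqrt(286))) = 1/((4551108 - 899222624483/459291513226) + (-3607181 - 62*sqrt(286))) = 1/(2090284380952329925/459291513226 + (-3607181 - 62*sqrt(286))) = 1/(433536760982254019/459291513226 - 62*sqrt(286))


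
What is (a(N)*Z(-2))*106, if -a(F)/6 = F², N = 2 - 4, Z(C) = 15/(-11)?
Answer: 38160/11 ≈ 3469.1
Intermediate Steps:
Z(C) = -15/11 (Z(C) = 15*(-1/11) = -15/11)
N = -2
a(F) = -6*F²
(a(N)*Z(-2))*106 = (-6*(-2)²*(-15/11))*106 = (-6*4*(-15/11))*106 = -24*(-15/11)*106 = (360/11)*106 = 38160/11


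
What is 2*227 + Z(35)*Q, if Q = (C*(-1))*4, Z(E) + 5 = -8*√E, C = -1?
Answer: 434 - 32*√35 ≈ 244.69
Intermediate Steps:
Z(E) = -5 - 8*√E
Q = 4 (Q = -1*(-1)*4 = 1*4 = 4)
2*227 + Z(35)*Q = 2*227 + (-5 - 8*√35)*4 = 454 + (-20 - 32*√35) = 434 - 32*√35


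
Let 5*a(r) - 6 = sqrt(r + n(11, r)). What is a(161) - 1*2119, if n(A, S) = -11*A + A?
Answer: -10589/5 + sqrt(51)/5 ≈ -2116.4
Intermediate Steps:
n(A, S) = -10*A
a(r) = 6/5 + sqrt(-110 + r)/5 (a(r) = 6/5 + sqrt(r - 10*11)/5 = 6/5 + sqrt(r - 110)/5 = 6/5 + sqrt(-110 + r)/5)
a(161) - 1*2119 = (6/5 + sqrt(-110 + 161)/5) - 1*2119 = (6/5 + sqrt(51)/5) - 2119 = -10589/5 + sqrt(51)/5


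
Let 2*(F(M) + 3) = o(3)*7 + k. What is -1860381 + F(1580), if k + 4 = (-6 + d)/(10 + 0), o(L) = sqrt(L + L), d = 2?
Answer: -9301931/5 + 7*sqrt(6)/2 ≈ -1.8604e+6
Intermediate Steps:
o(L) = sqrt(2)*sqrt(L) (o(L) = sqrt(2*L) = sqrt(2)*sqrt(L))
k = -22/5 (k = -4 + (-6 + 2)/(10 + 0) = -4 - 4/10 = -4 - 4*1/10 = -4 - 2/5 = -22/5 ≈ -4.4000)
F(M) = -26/5 + 7*sqrt(6)/2 (F(M) = -3 + ((sqrt(2)*sqrt(3))*7 - 22/5)/2 = -3 + (sqrt(6)*7 - 22/5)/2 = -3 + (7*sqrt(6) - 22/5)/2 = -3 + (-22/5 + 7*sqrt(6))/2 = -3 + (-11/5 + 7*sqrt(6)/2) = -26/5 + 7*sqrt(6)/2)
-1860381 + F(1580) = -1860381 + (-26/5 + 7*sqrt(6)/2) = -9301931/5 + 7*sqrt(6)/2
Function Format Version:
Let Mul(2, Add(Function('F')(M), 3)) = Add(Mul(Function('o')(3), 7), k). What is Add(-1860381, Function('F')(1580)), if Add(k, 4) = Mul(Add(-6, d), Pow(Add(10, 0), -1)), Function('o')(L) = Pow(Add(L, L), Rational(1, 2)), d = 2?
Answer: Add(Rational(-9301931, 5), Mul(Rational(7, 2), Pow(6, Rational(1, 2)))) ≈ -1.8604e+6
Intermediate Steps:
Function('o')(L) = Mul(Pow(2, Rational(1, 2)), Pow(L, Rational(1, 2))) (Function('o')(L) = Pow(Mul(2, L), Rational(1, 2)) = Mul(Pow(2, Rational(1, 2)), Pow(L, Rational(1, 2))))
k = Rational(-22, 5) (k = Add(-4, Mul(Add(-6, 2), Pow(Add(10, 0), -1))) = Add(-4, Mul(-4, Pow(10, -1))) = Add(-4, Mul(-4, Rational(1, 10))) = Add(-4, Rational(-2, 5)) = Rational(-22, 5) ≈ -4.4000)
Function('F')(M) = Add(Rational(-26, 5), Mul(Rational(7, 2), Pow(6, Rational(1, 2)))) (Function('F')(M) = Add(-3, Mul(Rational(1, 2), Add(Mul(Mul(Pow(2, Rational(1, 2)), Pow(3, Rational(1, 2))), 7), Rational(-22, 5)))) = Add(-3, Mul(Rational(1, 2), Add(Mul(Pow(6, Rational(1, 2)), 7), Rational(-22, 5)))) = Add(-3, Mul(Rational(1, 2), Add(Mul(7, Pow(6, Rational(1, 2))), Rational(-22, 5)))) = Add(-3, Mul(Rational(1, 2), Add(Rational(-22, 5), Mul(7, Pow(6, Rational(1, 2)))))) = Add(-3, Add(Rational(-11, 5), Mul(Rational(7, 2), Pow(6, Rational(1, 2))))) = Add(Rational(-26, 5), Mul(Rational(7, 2), Pow(6, Rational(1, 2)))))
Add(-1860381, Function('F')(1580)) = Add(-1860381, Add(Rational(-26, 5), Mul(Rational(7, 2), Pow(6, Rational(1, 2))))) = Add(Rational(-9301931, 5), Mul(Rational(7, 2), Pow(6, Rational(1, 2))))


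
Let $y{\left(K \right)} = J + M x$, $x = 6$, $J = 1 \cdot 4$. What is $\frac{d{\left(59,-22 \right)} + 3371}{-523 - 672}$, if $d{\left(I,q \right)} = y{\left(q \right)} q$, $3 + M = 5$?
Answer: $- \frac{3019}{1195} \approx -2.5264$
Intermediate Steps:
$J = 4$
$M = 2$ ($M = -3 + 5 = 2$)
$y{\left(K \right)} = 16$ ($y{\left(K \right)} = 4 + 2 \cdot 6 = 4 + 12 = 16$)
$d{\left(I,q \right)} = 16 q$
$\frac{d{\left(59,-22 \right)} + 3371}{-523 - 672} = \frac{16 \left(-22\right) + 3371}{-523 - 672} = \frac{-352 + 3371}{-1195} = 3019 \left(- \frac{1}{1195}\right) = - \frac{3019}{1195}$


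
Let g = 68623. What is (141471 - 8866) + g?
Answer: 201228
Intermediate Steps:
(141471 - 8866) + g = (141471 - 8866) + 68623 = 132605 + 68623 = 201228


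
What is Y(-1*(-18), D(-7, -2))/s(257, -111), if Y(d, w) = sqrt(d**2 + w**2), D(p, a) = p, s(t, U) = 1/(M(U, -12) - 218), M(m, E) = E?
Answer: -230*sqrt(373) ≈ -4442.0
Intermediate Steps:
s(t, U) = -1/230 (s(t, U) = 1/(-12 - 218) = 1/(-230) = -1/230)
Y(-1*(-18), D(-7, -2))/s(257, -111) = sqrt((-1*(-18))**2 + (-7)**2)/(-1/230) = sqrt(18**2 + 49)*(-230) = sqrt(324 + 49)*(-230) = sqrt(373)*(-230) = -230*sqrt(373)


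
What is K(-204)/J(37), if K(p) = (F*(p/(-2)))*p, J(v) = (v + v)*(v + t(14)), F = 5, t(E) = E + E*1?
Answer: -10404/481 ≈ -21.630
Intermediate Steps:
t(E) = 2*E (t(E) = E + E = 2*E)
J(v) = 2*v*(28 + v) (J(v) = (v + v)*(v + 2*14) = (2*v)*(v + 28) = (2*v)*(28 + v) = 2*v*(28 + v))
K(p) = -5*p²/2 (K(p) = (5*(p/(-2)))*p = (5*(p*(-½)))*p = (5*(-p/2))*p = (-5*p/2)*p = -5*p²/2)
K(-204)/J(37) = (-5/2*(-204)²)/((2*37*(28 + 37))) = (-5/2*41616)/((2*37*65)) = -104040/4810 = -104040*1/4810 = -10404/481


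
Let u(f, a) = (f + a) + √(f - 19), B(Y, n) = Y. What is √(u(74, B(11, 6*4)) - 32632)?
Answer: √(-32547 + √55) ≈ 180.39*I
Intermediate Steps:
u(f, a) = a + f + √(-19 + f) (u(f, a) = (a + f) + √(-19 + f) = a + f + √(-19 + f))
√(u(74, B(11, 6*4)) - 32632) = √((11 + 74 + √(-19 + 74)) - 32632) = √((11 + 74 + √55) - 32632) = √((85 + √55) - 32632) = √(-32547 + √55)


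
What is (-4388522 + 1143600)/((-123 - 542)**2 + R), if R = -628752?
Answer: 3244922/186527 ≈ 17.397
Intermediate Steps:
(-4388522 + 1143600)/((-123 - 542)**2 + R) = (-4388522 + 1143600)/((-123 - 542)**2 - 628752) = -3244922/((-665)**2 - 628752) = -3244922/(442225 - 628752) = -3244922/(-186527) = -3244922*(-1/186527) = 3244922/186527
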